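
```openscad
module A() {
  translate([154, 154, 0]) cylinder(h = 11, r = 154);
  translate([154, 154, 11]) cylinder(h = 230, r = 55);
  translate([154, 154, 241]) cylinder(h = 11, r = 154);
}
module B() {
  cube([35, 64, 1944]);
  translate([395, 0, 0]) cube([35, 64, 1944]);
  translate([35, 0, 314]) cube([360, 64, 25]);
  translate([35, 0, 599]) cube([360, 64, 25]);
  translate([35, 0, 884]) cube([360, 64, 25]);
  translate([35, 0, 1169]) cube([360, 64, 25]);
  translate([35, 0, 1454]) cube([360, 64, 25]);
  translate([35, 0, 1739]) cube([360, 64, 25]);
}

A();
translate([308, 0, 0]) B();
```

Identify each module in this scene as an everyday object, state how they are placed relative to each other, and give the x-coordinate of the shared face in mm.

The spool's +x face and the ladder's −x face are both at x = 308 mm.

A is a spool. B is a ladder. The ladder is against the spool's +x side, with their −y faces flush. The x-coordinate of the shared face is 308 mm.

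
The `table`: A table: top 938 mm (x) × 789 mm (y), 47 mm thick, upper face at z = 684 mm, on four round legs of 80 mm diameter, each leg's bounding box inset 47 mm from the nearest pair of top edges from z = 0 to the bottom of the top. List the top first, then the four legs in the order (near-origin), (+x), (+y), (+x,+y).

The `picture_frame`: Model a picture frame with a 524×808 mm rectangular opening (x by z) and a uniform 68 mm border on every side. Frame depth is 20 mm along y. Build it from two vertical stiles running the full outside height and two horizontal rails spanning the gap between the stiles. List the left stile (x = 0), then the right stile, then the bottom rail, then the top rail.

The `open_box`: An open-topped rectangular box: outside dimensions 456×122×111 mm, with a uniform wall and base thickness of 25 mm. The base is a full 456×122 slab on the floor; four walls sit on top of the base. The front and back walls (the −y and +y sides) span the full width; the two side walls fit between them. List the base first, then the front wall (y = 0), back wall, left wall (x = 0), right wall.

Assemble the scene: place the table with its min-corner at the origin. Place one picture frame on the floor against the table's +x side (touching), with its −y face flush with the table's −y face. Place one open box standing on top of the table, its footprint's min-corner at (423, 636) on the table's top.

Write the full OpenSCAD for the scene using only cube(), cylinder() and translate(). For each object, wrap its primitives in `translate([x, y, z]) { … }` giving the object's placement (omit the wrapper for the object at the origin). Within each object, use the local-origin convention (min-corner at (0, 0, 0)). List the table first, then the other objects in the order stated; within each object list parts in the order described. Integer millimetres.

translate([0, 0, 637]) cube([938, 789, 47]);
translate([87, 87, 0]) cylinder(h = 637, r = 40);
translate([851, 87, 0]) cylinder(h = 637, r = 40);
translate([87, 702, 0]) cylinder(h = 637, r = 40);
translate([851, 702, 0]) cylinder(h = 637, r = 40);
translate([938, 0, 0]) {
  cube([68, 20, 944]);
  translate([592, 0, 0]) cube([68, 20, 944]);
  translate([68, 0, 0]) cube([524, 20, 68]);
  translate([68, 0, 876]) cube([524, 20, 68]);
}
translate([423, 636, 684]) {
  cube([456, 122, 25]);
  translate([0, 0, 25]) cube([456, 25, 86]);
  translate([0, 97, 25]) cube([456, 25, 86]);
  translate([0, 25, 25]) cube([25, 72, 86]);
  translate([431, 25, 25]) cube([25, 72, 86]);
}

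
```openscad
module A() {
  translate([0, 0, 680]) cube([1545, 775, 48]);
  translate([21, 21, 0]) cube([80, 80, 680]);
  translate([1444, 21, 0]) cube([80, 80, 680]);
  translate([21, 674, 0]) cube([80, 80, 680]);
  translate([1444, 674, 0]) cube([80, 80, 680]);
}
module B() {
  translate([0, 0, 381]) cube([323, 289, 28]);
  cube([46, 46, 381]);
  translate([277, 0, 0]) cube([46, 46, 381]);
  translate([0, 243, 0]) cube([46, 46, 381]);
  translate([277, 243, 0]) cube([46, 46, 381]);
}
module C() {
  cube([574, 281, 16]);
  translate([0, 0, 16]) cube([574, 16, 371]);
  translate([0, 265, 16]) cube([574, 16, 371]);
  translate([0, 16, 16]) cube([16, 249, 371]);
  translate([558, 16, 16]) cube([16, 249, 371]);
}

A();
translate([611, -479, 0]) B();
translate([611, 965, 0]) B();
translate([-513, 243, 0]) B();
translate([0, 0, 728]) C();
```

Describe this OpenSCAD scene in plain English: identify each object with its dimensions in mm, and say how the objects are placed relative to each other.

A is a table: top 1545 mm (x) × 775 mm (y), 48 mm thick, upper face at z = 728 mm, on four 80×80 mm square legs, each inset 21 mm from the nearest pair of top edges, running from z = 0 to the bottom of the top.

B is a simple wooden stool: a rectangular seat 323 mm (x) by 289 mm (y), 28 mm thick, top face at z = 409 mm, on four square legs, each 46×46 mm in cross-section. The legs rest on z = 0, each flush with a corner of the seat.

C is an open storage box with external size 574×281×387 mm and wall thickness 16 mm (the base is also 16 mm thick). The base covers the whole footprint; the four walls stand on the base, with the y-facing walls full-width and the x-facing walls fitting between their inner faces.

Three stools sit around the table at the −y, +y, −x sides. The open box is on top of the table.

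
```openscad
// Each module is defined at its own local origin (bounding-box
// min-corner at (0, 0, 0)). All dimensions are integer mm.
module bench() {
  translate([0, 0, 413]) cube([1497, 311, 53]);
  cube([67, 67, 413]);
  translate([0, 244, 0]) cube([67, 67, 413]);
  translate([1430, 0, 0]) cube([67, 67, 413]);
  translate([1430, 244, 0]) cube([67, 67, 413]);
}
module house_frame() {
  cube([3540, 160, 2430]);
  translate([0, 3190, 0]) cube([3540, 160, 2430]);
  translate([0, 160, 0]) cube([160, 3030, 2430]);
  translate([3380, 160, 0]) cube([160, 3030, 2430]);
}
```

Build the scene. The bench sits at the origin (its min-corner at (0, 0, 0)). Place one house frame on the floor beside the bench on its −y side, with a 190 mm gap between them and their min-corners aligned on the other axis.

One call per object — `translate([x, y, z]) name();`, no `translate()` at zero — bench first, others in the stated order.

bench();
translate([0, -3540, 0]) house_frame();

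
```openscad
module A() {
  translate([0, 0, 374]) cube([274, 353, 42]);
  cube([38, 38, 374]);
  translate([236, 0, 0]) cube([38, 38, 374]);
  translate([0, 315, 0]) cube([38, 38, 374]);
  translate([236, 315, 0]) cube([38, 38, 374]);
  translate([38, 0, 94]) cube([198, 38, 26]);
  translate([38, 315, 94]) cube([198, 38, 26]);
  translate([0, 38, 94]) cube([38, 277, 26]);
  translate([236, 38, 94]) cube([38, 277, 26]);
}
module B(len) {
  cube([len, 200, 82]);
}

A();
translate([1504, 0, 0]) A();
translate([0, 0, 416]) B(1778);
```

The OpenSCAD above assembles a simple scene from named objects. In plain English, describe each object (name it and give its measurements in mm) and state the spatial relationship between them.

A is a four-legged stool. The seat is 274×353 mm, 42 mm thick, top at z = 416 mm. It stands on four square legs, each 38×38 mm in cross-section, from z = 0 to the seat underside, each flush with a corner of the seat. Four stretchers, 38 mm wide and 26 mm tall, connect adjacent legs with their undersides at z = 94 mm, each running between the inner faces of the legs it joins and aligned with the legs' outer faces on the other axis.

B is a rectangular beam 1778 mm long (x), 200 mm deep (y), 82 mm thick (z).

The beam spans the tops of two stools placed 1230 mm apart, resting at z = 416 mm.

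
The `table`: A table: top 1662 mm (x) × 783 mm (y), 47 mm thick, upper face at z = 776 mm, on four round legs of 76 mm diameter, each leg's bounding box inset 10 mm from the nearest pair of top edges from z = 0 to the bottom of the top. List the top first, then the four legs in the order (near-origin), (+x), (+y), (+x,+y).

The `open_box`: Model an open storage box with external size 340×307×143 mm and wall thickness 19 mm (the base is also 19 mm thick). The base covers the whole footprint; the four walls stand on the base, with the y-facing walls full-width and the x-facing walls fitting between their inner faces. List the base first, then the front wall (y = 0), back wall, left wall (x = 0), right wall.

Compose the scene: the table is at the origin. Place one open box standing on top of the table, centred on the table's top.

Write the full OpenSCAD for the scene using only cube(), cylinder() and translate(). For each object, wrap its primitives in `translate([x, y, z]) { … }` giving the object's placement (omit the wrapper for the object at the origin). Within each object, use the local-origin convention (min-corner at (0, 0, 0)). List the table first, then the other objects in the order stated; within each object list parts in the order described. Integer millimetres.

translate([0, 0, 729]) cube([1662, 783, 47]);
translate([48, 48, 0]) cylinder(h = 729, r = 38);
translate([1614, 48, 0]) cylinder(h = 729, r = 38);
translate([48, 735, 0]) cylinder(h = 729, r = 38);
translate([1614, 735, 0]) cylinder(h = 729, r = 38);
translate([661, 238, 776]) {
  cube([340, 307, 19]);
  translate([0, 0, 19]) cube([340, 19, 124]);
  translate([0, 288, 19]) cube([340, 19, 124]);
  translate([0, 19, 19]) cube([19, 269, 124]);
  translate([321, 19, 19]) cube([19, 269, 124]);
}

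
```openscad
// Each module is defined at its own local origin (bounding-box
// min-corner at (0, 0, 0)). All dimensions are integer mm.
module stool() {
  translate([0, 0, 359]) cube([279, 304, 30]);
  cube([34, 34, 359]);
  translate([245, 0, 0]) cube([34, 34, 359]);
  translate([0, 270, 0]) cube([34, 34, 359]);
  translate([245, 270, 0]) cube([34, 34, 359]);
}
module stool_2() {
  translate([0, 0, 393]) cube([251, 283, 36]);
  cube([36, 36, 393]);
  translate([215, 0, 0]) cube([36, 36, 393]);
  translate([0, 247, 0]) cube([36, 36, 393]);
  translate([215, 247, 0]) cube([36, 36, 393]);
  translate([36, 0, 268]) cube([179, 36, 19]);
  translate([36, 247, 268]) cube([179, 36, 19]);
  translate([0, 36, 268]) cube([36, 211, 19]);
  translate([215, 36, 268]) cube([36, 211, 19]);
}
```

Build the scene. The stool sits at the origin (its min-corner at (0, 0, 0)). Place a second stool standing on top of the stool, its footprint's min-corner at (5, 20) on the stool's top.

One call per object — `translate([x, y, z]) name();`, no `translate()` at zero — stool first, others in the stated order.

stool();
translate([5, 20, 389]) stool_2();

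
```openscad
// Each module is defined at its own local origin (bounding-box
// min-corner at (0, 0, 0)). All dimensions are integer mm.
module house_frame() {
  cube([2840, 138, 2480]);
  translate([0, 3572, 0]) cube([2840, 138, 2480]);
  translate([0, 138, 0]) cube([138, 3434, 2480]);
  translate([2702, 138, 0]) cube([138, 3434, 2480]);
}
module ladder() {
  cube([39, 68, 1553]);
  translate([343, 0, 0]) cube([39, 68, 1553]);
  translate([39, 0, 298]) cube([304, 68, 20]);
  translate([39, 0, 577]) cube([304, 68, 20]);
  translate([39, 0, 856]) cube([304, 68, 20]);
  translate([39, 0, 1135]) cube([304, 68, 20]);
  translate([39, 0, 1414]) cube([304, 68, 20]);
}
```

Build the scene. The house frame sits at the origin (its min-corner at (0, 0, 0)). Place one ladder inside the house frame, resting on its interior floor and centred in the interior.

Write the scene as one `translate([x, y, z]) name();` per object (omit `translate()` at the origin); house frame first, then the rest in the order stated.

house_frame();
translate([1229, 1821, 0]) ladder();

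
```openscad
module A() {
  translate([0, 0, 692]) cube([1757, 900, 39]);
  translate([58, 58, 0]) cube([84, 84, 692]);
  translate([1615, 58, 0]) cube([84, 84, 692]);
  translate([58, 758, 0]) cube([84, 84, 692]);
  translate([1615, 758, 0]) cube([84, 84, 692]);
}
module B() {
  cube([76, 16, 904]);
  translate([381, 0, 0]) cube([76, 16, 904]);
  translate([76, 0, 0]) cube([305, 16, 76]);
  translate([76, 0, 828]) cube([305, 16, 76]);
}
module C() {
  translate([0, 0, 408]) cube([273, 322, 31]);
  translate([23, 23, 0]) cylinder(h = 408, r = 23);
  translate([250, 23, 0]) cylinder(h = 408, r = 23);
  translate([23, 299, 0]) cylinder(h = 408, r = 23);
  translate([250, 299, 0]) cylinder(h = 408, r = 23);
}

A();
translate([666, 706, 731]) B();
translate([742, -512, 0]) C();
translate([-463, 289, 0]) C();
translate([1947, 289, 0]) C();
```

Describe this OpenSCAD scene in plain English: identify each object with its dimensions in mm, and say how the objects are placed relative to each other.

A is a rectangular dining table. The top is 1757×900×39 mm with its upper surface at z = 731 mm. It stands on four 84×84 mm square legs, each inset 58 mm from the nearest pair of top edges, running from the floor to the underside of the top.

B is a picture frame with a 305×752 mm rectangular opening (x by z) and a uniform 76 mm border on every side. Frame depth is 16 mm along y. It is built from two vertical stiles running the full outside height and two horizontal rails spanning the gap between the stiles.

C is a simple wooden stool: a rectangular seat 273 mm (x) by 322 mm (y), 31 mm thick, top face at z = 439 mm, on four round legs, each 46 mm in diameter. The legs rest on z = 0, each leg's axis is inset half a diameter from the nearest pair of seat edges (so the leg's bounding box is flush with the corner).

The picture frame is on top of the table. Three stools sit around the table at the −y, −x, +x sides.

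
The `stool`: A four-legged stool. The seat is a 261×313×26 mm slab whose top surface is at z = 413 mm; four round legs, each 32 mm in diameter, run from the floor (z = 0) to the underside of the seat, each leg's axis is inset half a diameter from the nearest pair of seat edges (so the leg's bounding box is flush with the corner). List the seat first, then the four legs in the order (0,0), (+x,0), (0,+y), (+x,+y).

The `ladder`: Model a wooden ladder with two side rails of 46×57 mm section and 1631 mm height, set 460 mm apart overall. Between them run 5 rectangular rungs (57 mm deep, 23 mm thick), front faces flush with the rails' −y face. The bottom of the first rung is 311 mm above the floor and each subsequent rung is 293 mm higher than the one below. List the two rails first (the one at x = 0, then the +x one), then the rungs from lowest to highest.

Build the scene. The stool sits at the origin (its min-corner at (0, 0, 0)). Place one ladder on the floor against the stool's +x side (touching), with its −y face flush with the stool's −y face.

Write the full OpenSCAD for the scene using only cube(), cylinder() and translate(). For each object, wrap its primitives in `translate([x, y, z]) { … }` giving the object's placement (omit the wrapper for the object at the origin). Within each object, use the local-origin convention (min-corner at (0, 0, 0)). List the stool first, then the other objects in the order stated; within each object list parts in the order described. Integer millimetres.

translate([0, 0, 387]) cube([261, 313, 26]);
translate([16, 16, 0]) cylinder(h = 387, r = 16);
translate([245, 16, 0]) cylinder(h = 387, r = 16);
translate([16, 297, 0]) cylinder(h = 387, r = 16);
translate([245, 297, 0]) cylinder(h = 387, r = 16);
translate([261, 0, 0]) {
  cube([46, 57, 1631]);
  translate([414, 0, 0]) cube([46, 57, 1631]);
  translate([46, 0, 311]) cube([368, 57, 23]);
  translate([46, 0, 604]) cube([368, 57, 23]);
  translate([46, 0, 897]) cube([368, 57, 23]);
  translate([46, 0, 1190]) cube([368, 57, 23]);
  translate([46, 0, 1483]) cube([368, 57, 23]);
}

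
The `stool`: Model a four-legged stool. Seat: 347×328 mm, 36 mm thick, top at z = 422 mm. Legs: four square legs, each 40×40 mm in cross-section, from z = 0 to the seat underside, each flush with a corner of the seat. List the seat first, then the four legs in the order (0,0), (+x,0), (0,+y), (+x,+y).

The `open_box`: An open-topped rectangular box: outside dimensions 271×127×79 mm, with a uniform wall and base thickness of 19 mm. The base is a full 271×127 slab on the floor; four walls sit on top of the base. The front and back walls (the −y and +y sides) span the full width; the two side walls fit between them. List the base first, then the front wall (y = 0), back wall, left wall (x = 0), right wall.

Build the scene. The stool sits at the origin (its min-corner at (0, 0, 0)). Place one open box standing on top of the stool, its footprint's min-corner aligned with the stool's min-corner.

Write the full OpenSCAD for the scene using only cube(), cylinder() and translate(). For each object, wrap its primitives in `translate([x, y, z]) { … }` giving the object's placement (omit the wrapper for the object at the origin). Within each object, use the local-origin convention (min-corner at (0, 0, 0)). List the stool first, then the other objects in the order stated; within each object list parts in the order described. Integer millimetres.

translate([0, 0, 386]) cube([347, 328, 36]);
cube([40, 40, 386]);
translate([307, 0, 0]) cube([40, 40, 386]);
translate([0, 288, 0]) cube([40, 40, 386]);
translate([307, 288, 0]) cube([40, 40, 386]);
translate([0, 0, 422]) {
  cube([271, 127, 19]);
  translate([0, 0, 19]) cube([271, 19, 60]);
  translate([0, 108, 19]) cube([271, 19, 60]);
  translate([0, 19, 19]) cube([19, 89, 60]);
  translate([252, 19, 19]) cube([19, 89, 60]);
}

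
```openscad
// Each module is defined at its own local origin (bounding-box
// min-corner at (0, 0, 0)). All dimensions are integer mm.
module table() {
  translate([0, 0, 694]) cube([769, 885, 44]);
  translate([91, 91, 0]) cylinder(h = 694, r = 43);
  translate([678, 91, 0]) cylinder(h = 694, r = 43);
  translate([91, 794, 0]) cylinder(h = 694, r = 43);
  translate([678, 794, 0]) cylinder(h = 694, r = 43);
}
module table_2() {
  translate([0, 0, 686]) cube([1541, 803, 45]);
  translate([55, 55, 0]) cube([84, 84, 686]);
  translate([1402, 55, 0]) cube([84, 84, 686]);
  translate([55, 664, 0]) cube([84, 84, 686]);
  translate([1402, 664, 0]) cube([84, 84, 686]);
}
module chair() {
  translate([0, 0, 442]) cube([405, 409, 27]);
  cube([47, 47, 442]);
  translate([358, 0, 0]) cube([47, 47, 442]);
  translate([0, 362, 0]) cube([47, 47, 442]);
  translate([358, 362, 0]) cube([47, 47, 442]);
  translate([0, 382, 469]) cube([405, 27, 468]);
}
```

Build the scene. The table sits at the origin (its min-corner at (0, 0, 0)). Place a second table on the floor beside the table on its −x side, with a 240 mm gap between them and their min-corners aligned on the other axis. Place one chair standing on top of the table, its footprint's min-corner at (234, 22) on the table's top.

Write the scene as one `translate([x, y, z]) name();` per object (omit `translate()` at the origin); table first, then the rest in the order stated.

table();
translate([-1781, 0, 0]) table_2();
translate([234, 22, 738]) chair();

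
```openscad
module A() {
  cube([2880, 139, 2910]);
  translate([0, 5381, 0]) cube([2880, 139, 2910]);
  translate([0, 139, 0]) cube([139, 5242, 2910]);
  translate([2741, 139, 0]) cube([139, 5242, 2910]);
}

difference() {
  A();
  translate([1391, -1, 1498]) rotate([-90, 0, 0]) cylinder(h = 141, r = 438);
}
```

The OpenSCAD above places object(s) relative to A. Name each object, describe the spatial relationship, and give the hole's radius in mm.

The subtracted cylinder has r = 438 mm.

A is a house frame. The house frame has a circular hole through its front wall. The hole's radius is 438 mm.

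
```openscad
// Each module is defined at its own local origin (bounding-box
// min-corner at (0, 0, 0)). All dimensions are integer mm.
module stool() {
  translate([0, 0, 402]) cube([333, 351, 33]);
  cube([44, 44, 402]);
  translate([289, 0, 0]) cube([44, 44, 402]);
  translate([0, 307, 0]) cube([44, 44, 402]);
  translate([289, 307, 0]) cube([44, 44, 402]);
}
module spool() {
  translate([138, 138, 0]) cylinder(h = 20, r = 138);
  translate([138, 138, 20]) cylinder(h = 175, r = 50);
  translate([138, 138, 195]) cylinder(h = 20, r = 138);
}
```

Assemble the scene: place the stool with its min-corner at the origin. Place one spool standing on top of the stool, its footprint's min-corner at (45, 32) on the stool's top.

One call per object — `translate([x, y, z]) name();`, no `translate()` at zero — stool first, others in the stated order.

stool();
translate([45, 32, 435]) spool();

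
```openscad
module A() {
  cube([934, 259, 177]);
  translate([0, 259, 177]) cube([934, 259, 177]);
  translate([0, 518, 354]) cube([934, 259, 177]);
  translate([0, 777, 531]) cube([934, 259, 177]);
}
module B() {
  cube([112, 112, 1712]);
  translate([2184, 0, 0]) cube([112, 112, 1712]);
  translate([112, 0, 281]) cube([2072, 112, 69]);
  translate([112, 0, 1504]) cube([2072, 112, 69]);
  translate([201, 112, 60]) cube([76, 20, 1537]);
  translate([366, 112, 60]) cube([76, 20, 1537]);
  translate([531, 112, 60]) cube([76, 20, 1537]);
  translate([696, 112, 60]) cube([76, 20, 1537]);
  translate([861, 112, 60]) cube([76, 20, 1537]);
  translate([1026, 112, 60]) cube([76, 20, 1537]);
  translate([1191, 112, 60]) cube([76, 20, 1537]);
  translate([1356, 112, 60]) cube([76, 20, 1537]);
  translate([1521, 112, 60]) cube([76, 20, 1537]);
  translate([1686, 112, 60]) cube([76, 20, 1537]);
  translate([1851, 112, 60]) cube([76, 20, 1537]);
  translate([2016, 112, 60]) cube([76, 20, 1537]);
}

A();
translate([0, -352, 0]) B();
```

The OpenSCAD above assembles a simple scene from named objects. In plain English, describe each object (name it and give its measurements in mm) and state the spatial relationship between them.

A is a run of 4 identical solid stair steps. Each tread is 934×259 mm and each step block is 177 mm high. Step 1 rests on the floor; step k is offset from step 1 by (k−1)×259 mm in y and (k−1)×177 mm in z.

B is a fence section. Two 112×112 mm posts, 1712 mm tall, stand on the floor with a clear span of 2072 mm between their inner faces. Two horizontal rails of 112×69 mm section span the gap between the posts with their undersides at z = 281 mm and z = 1504 mm, flush with the posts' −y face. 12 pickets, each 76 mm wide, 20 mm thick and 1537 mm tall, are fixed to the +y face of the rails with their bottoms at z = 60 mm, evenly spaced across the span with equal gaps (rounded down to the nearest mm) at the −x end and between each pair — any rounding remainder accumulates at the +x end.

The fence section is on the floor beside the staircase on its −y side.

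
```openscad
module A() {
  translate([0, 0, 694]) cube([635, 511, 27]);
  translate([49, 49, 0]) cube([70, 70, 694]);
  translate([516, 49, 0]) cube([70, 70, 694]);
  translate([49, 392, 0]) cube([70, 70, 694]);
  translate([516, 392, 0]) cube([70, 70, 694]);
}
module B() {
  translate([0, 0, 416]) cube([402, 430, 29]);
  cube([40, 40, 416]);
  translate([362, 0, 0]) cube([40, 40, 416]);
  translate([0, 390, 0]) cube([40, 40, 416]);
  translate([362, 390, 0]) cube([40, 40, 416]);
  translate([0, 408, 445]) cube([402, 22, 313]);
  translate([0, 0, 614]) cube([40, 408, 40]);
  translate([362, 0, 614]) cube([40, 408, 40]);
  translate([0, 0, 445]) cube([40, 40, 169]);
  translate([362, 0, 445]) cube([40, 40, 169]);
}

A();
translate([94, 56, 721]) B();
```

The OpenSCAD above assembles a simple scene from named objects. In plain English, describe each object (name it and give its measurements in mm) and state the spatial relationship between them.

A is a table: top 635 mm (x) × 511 mm (y), 27 mm thick, upper face at z = 721 mm, on four 70×70 mm square legs, each inset 49 mm from the nearest pair of top edges, running from z = 0 to the bottom of the top.

B is a chair. The seat is a 402×430×29 mm slab with its top at z = 445 mm, on four 40×40 mm corner legs (flush with the seat edges, standing on z = 0). A flat backrest 22 mm thick, 313 mm tall, spans the full seat width and rises from the seat top along its +y edge, rear face flush with the rear of the seat. Two armrests of 40×40 mm section run along each side from the seat's front edge to the front of the backrest, top faces 209 mm above the seat top and outer faces flush with the seat's x-edges; a 40×40 mm post under the front of each armrest stands on the seat at the front corner.

The chair is on top of the table.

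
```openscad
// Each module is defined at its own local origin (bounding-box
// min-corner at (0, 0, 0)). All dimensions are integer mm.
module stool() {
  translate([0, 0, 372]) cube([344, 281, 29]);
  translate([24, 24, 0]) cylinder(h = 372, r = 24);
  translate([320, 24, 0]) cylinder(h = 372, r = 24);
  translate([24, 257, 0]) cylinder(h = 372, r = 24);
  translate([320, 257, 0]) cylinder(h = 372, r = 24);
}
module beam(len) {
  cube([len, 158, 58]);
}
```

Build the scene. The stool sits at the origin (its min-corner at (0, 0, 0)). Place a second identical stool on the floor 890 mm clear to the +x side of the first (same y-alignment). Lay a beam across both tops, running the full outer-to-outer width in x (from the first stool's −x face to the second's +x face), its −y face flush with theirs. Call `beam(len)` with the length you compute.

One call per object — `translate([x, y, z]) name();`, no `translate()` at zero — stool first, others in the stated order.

stool();
translate([1234, 0, 0]) stool();
translate([0, 0, 401]) beam(1578);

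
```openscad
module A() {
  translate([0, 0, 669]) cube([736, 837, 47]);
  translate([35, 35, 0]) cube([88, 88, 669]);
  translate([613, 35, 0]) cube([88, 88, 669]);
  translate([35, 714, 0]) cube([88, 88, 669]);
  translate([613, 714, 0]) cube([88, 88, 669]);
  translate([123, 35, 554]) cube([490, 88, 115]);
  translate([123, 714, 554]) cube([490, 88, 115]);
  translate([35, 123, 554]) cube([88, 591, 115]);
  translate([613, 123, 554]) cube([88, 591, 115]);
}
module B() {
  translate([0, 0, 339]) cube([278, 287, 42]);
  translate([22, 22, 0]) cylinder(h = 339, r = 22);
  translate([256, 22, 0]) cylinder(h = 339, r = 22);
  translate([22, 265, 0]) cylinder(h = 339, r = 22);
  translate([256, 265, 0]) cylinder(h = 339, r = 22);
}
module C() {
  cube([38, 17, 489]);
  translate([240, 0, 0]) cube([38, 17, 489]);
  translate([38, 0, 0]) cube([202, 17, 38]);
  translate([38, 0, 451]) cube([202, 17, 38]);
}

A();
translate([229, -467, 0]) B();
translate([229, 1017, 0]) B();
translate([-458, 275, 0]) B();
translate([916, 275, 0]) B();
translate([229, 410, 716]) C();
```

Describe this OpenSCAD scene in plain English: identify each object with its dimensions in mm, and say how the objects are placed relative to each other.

A is a rectangular dining table. The top is 736×837×47 mm with its upper surface at z = 716 mm. It stands on four 88×88 mm square legs, each inset 35 mm from the nearest pair of top edges, running from the floor to the underside of the top. Four apron rails, 88 mm thick and 115 mm tall, run between adjacent legs with their top edges flush with the underside of the top and their outer faces flush with the legs' outer faces.

B is a simple wooden stool: a rectangular seat 278 mm (x) by 287 mm (y), 42 mm thick, top face at z = 381 mm, on four round legs, each 44 mm in diameter. The legs rest on z = 0, each leg's axis is inset half a diameter from the nearest pair of seat edges (so the leg's bounding box is flush with the corner).

C is a picture frame with a 202×413 mm rectangular opening (x by z) and a uniform 38 mm border on every side. Frame depth is 17 mm along y. It is built from two vertical stiles running the full outside height and two horizontal rails spanning the gap between the stiles.

Four stools sit around the table at the −y, +y, −x, +x sides. The picture frame is on top of the table, centred.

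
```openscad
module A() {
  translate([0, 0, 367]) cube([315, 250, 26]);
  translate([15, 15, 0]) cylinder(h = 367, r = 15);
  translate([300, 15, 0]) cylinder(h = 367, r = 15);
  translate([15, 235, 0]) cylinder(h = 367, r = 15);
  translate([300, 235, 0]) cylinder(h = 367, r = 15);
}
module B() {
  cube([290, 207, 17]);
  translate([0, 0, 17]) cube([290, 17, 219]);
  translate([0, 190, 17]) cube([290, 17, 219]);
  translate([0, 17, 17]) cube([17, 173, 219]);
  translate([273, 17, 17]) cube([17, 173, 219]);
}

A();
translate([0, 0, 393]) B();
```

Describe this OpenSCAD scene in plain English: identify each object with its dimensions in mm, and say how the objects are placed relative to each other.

A is a four-legged stool. The seat is 315×250 mm, 26 mm thick, top at z = 393 mm. It stands on four round legs, each 30 mm in diameter, from z = 0 to the seat underside, each leg's axis is inset half a diameter from the nearest pair of seat edges (so the leg's bounding box is flush with the corner).

B is an open-topped rectangular box: outside dimensions 290×207×236 mm, with a uniform wall and base thickness of 17 mm. The base is a full 290×207 slab on the floor; four walls sit on top of the base. The front and back walls (the −y and +y sides) span the full width; the two side walls fit between them.

The open box is on top of the stool.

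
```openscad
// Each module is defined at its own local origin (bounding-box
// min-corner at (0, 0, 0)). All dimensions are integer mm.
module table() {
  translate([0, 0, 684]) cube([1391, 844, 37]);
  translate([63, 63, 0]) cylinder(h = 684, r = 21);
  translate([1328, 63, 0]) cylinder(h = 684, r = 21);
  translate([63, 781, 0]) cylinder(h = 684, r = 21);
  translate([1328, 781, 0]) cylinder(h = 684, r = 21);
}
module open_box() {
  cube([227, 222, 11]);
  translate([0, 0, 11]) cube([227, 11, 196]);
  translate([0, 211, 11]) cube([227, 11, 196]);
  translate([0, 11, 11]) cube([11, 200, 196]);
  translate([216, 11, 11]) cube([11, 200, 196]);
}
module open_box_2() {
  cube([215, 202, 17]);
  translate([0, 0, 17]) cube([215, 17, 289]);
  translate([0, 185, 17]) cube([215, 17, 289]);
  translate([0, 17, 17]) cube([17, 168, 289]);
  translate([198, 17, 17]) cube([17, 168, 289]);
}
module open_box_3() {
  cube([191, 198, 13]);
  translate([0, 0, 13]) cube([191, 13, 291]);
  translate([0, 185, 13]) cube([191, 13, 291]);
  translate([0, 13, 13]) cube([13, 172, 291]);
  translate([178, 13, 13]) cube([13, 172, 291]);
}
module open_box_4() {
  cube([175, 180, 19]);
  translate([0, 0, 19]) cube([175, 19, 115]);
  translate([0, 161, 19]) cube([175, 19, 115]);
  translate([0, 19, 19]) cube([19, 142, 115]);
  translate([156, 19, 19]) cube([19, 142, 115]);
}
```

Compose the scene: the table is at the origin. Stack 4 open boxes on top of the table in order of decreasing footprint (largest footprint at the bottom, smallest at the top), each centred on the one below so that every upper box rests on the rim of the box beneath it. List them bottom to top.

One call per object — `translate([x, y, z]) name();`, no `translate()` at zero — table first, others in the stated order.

table();
translate([582, 311, 721]) open_box();
translate([588, 321, 928]) open_box_2();
translate([600, 323, 1234]) open_box_3();
translate([608, 332, 1538]) open_box_4();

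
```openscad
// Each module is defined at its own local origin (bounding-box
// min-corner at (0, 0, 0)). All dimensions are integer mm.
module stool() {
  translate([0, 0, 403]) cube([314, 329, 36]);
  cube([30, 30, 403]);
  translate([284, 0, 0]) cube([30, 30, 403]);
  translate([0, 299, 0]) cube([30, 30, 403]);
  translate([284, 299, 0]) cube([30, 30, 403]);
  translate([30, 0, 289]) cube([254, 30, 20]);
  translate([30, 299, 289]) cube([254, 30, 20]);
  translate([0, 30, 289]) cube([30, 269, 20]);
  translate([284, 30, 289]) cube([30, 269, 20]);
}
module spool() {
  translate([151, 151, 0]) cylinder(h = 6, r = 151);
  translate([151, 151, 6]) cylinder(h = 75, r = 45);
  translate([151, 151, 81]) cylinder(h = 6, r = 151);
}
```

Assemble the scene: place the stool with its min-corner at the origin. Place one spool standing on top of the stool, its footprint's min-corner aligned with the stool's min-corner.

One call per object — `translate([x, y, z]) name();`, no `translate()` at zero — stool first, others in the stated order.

stool();
translate([0, 0, 439]) spool();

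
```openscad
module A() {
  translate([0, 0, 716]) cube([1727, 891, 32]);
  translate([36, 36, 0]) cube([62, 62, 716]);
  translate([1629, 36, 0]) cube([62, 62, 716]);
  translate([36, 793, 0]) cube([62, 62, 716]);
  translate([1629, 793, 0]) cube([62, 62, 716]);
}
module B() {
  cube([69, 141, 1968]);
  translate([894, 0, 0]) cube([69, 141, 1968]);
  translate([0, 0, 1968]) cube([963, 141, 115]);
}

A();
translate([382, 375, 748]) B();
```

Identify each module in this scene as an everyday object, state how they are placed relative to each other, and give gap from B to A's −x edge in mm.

The door frame's min-x is at 382; the table's min-x is 0; gap = 382 mm.

A is a table. B is a door frame. The door frame is on top of the table, centred. The gap from the door frame to the table's −x edge is 382 mm.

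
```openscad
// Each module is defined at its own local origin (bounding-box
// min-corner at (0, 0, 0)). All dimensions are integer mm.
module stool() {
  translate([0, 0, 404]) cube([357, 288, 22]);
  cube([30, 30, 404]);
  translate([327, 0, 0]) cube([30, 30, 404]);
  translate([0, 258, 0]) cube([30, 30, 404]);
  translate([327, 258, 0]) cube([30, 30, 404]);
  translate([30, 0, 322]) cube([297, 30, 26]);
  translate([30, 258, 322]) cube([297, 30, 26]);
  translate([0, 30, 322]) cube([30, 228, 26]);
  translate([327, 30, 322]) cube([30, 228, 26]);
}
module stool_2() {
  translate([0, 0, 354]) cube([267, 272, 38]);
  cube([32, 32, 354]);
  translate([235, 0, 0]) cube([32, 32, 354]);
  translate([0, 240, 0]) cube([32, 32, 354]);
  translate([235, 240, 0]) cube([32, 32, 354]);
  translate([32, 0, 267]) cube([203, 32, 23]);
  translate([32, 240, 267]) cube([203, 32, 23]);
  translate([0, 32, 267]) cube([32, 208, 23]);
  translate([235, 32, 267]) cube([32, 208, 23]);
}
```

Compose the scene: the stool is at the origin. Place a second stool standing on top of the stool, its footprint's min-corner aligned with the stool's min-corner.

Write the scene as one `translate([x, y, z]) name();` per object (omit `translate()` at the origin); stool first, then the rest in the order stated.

stool();
translate([0, 0, 426]) stool_2();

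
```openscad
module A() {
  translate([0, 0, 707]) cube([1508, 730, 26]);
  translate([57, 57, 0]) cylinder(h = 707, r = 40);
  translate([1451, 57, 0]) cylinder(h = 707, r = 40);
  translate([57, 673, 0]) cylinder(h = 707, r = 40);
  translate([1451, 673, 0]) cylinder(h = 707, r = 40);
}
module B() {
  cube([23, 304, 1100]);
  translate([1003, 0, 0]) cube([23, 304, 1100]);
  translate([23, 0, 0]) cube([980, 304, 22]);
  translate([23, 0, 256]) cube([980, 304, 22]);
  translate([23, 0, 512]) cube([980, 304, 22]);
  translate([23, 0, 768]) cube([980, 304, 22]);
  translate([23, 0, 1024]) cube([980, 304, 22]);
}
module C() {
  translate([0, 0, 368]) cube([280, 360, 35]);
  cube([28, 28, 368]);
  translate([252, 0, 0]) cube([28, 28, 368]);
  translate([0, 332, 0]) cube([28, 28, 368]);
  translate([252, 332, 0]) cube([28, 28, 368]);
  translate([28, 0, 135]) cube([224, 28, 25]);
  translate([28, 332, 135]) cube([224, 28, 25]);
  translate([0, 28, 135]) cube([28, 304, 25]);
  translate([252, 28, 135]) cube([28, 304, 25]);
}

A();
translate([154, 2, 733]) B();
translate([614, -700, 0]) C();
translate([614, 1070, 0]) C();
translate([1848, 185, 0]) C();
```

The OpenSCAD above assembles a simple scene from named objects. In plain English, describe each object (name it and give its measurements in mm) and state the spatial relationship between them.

A is a table: top 1508 mm (x) × 730 mm (y), 26 mm thick, upper face at z = 733 mm, on four round legs of 80 mm diameter, each leg's bounding box inset 17 mm from the nearest pair of top edges, running from z = 0 to the bottom of the top.

B is a bookshelf 1026 mm wide overall, 304 mm deep and 1100 mm tall. The two sides are 23 mm thick vertical panels. 5 horizontal shelves of 22 mm thickness span between the inner faces of the sides; the lowest shelf sits on the floor and shelves are stacked with a clear vertical gap of 234 mm between each pair.

C is a simple wooden stool: a rectangular seat 280 mm (x) by 360 mm (y), 35 mm thick, top face at z = 403 mm, on four square legs, each 28×28 mm in cross-section. The legs rest on z = 0, each flush with a corner of the seat. Four stretchers, 28 mm wide and 25 mm tall, connect adjacent legs with their undersides at z = 135 mm, each running between the inner faces of the legs it joins and aligned with the legs' outer faces on the other axis.

The bookshelf is on top of the table. Three stools sit around the table at the −y, +y, +x sides.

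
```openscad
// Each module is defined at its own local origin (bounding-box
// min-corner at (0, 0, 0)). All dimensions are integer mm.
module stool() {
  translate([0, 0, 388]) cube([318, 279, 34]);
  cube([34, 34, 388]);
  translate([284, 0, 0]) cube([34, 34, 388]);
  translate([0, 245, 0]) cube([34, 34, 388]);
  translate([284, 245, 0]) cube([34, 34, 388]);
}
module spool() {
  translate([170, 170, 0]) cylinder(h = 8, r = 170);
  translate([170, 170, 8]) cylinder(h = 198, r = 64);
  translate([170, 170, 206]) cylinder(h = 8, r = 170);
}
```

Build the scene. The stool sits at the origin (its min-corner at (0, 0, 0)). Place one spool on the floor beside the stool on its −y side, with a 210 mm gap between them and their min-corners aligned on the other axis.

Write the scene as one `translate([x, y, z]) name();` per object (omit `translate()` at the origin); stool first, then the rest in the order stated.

stool();
translate([0, -550, 0]) spool();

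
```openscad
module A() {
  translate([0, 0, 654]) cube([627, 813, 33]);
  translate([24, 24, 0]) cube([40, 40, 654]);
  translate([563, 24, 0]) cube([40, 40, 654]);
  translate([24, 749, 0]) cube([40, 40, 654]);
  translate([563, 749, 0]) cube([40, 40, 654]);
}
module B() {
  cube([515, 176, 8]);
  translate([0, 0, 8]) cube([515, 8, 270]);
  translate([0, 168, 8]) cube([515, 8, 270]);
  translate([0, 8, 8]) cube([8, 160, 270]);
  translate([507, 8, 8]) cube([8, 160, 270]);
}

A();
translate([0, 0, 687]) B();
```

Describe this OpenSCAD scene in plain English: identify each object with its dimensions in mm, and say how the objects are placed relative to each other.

A is a table with a 627×813 mm rectangular top, 33 mm thick, top surface at z = 687 mm, supported by four 40×40 mm square legs, each inset 24 mm from the nearest pair of top edges, running from the floor.

B is an open-topped rectangular box: outside dimensions 515×176×278 mm, with a uniform wall and base thickness of 8 mm. The base is a full 515×176 slab on the floor; four walls sit on top of the base. The front and back walls (the −y and +y sides) span the full width; the two side walls fit between them.

The open box is on top of the table.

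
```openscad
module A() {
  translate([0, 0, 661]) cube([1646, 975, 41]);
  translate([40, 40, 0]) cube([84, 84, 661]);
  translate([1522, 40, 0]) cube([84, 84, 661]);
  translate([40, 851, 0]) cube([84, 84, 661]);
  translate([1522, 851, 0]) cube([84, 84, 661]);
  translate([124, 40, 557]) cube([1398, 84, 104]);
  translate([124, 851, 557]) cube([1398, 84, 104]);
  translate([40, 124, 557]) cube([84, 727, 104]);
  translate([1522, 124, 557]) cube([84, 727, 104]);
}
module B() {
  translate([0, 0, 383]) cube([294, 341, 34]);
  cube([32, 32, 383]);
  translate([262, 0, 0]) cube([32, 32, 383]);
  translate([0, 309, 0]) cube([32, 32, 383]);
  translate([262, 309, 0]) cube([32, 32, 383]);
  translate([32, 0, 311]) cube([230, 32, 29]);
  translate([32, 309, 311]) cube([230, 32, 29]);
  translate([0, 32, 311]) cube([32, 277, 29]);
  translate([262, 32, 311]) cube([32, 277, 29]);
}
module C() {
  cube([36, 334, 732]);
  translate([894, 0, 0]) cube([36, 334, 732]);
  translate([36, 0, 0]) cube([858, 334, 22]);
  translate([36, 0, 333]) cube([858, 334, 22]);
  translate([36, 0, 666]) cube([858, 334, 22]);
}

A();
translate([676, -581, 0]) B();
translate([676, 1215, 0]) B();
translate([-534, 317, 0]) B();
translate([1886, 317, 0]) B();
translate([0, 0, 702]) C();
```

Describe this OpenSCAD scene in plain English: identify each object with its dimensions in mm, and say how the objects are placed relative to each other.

A is a table with a 1646×975 mm rectangular top, 41 mm thick, top surface at z = 702 mm, supported by four 84×84 mm square legs, each inset 40 mm from the nearest pair of top edges, running from the floor. Four apron rails, 84 mm thick and 104 mm tall, run between adjacent legs with their top edges flush with the underside of the top and their outer faces flush with the legs' outer faces.

B is a four-legged stool. The seat is 294×341 mm, 34 mm thick, top at z = 417 mm. It stands on four square legs, each 32×32 mm in cross-section, from z = 0 to the seat underside, each flush with a corner of the seat. Four stretchers, 32 mm wide and 29 mm tall, connect adjacent legs with their undersides at z = 311 mm, each running between the inner faces of the legs it joins and aligned with the legs' outer faces on the other axis.

C is an open bookshelf. Two side panels, each 36 mm thick, 334 mm deep and 732 mm tall, stand 930 mm apart (outside-to-outside). Between them sit 3 shelves, each 22 mm thick and 334 mm deep, spanning the full gap between the sides. The bottom shelf rests on the floor (its underside at z = 0) and the clear gap between one shelf's top and the next shelf's underside is 311 mm.

Four stools sit around the table at the −y, +y, −x, +x sides. The bookshelf is on top of the table.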